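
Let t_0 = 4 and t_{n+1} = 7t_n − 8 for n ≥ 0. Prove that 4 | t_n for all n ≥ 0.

Base case: t_0 = 4 = 4·1, so 4 | t_0.
Assume 4 | t_k, so t_k = 4s for some integer s.
Then t_{k+1} = 7t_k − 8 = 7·(4s) − 8 = 4(7s − 2), so 4 | t_{k+1}.
By induction, 4 | t_n for all n ≥ 0.

4 | t_n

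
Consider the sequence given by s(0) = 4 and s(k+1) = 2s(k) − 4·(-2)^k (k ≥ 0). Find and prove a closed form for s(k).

Claim: s(k) = 3·2^k + (-2)^k.

Base case: s(0) = 4, and 3·2^0 + (-2)^0 = 3 + 1 = 4.
Assume s(m) = 3·2^m + (-2)^m for some m ≥ 0.
Then s(m+1) = 2s(m) − 4·(-2)^m = 2·(3·2^m + (-2)^m) − 4·(-2)^m = 3·2^{m+1} + 2·(-2)^m − 4·(-2)^m = 3·2^{m+1} − 2·(-2)^m = 3·2^{m+1} + (-2)^{m+1}.
Hence s(k) = 3·2^k + (-2)^k for every k ≥ 0, by induction.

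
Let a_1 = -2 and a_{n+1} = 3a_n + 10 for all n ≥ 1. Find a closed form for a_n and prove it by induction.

Claim: a_n = 3^n − 5.

Base case: a_1 = -2, and 3^1 − 5 = 3 − 5 = -2.
Assume a_k = 3^k − 5 for some k ≥ 1.
Then a_{k+1} = 3a_k + 10 = 3·(3^k − 5) + 10 = 3^{k+1} − 15 + 10 = 3^{k+1} − 5.
This completes the inductive step, so a_n = 3^n − 5 for all n ≥ 1.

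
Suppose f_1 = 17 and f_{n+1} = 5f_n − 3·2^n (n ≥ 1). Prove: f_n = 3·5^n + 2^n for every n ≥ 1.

Base case: f_1 = 17, and 3·5^1 + 2^1 = 15 + 2 = 17.
Assume f_r = 3·5^r + 2^r for some r ≥ 1.
Then f_{r+1} = 5f_r − 3·2^r = 5·(3·5^r + 2^r) − 3·2^r = 3·5^{r+1} + 5·2^r − 3·2^r = 3·5^{r+1} + 2·2^r = 3·5^{r+1} + 2^{r+1}.
Hence f_n = 3·5^n + 2^n for every n ≥ 1, by induction.

f_n = 3·5^n + 2^n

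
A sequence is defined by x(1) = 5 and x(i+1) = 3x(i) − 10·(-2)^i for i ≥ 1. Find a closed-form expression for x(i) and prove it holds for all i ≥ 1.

Claim: x(i) = 3·3^i + 2·(-2)^i.

Base case: x(1) = 5, and 3·3^1 + 2·(-2)^1 = 9 − 4 = 5.
Assume x(m) = 3·3^m + 2·(-2)^m for some m ≥ 1.
Then x(m+1) = 3x(m) − 10·(-2)^m = 3·(3·3^m + 2·(-2)^m) − 10·(-2)^m = 3·3^{m+1} + 6·(-2)^m − 10·(-2)^m = 3·3^{m+1} − 4·(-2)^m = 3·3^{m+1} + 2·(-2)^{m+1}.
So the formula holds for m+1, and by induction x(i) = 3·3^i + 2·(-2)^i for all i ≥ 1.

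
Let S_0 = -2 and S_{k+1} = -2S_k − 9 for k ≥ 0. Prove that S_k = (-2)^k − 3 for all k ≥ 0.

Base case: S_0 = -2, and (-2)^0 − 3 = 1 − 3 = -2.
Assume S_m = (-2)^m − 3 for some m ≥ 0.
Then S_{m+1} = -2S_m − 9 = -2·((-2)^m − 3) − 9 = -2·(-2)^m + 6 − 9 = (-2)^{m+1} − 3.
By induction, S_k = (-2)^k − 3 for all k ≥ 0.

S_k = (-2)^k − 3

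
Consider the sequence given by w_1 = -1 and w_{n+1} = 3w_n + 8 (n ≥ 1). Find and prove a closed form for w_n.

Claim: w_n = 3^n − 4.

Base case: w_1 = -1, and 3^1 − 4 = 3 − 4 = -1.
Assume w_j = 3^j − 4 for some j ≥ 1.
Then w_{j+1} = 3w_j + 8 = 3·(3^j − 4) + 8 = 3^{j+1} − 12 + 8 = 3^{j+1} − 4.
This completes the inductive step, so w_n = 3^n − 4 for all n ≥ 1.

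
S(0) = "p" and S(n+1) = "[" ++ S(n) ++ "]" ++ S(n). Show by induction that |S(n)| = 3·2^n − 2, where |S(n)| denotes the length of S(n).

Base case: |S(0)| = 1, and 3·2^0 − 2 = 1.
Assume |S(r)| = 3·2^r − 2.
Then |S(r+1)| = 1 + |S(r)| + 1 + |S(r)| = 2|S(r)| + 2 = 2(3·2^r − 2) + 2 = 3·2^{r+1} − 4 + 2 = 3·2^{r+1} − 2.
So the formula holds for r+1, and by induction |S(n)| = 3·2^n − 2 for all n ≥ 0.

|S(n)| = 3·2^n − 2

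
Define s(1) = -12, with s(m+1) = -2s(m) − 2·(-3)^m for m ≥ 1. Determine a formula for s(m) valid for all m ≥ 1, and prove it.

Claim: s(m) = 3·(-2)^m + 2·(-3)^m.

Base case: s(1) = -12, and 3·(-2)^1 + 2·(-3)^1 = -6 − 6 = -12.
Assume s(r) = 3·(-2)^r + 2·(-3)^r for some r ≥ 1.
Then s(r+1) = -2s(r) − 2·(-3)^r = -2·(3·(-2)^r + 2·(-3)^r) − 2·(-3)^r = 3·(-2)^{r+1} − 4·(-3)^r − 2·(-3)^r = 3·(-2)^{r+1} − 6·(-3)^r = 3·(-2)^{r+1} + 2·(-3)^{r+1}.
By induction, s(m) = 3·(-2)^m + 2·(-3)^m for all m ≥ 1.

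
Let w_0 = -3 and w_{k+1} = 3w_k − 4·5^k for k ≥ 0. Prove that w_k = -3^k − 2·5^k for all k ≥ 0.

Base case: w_0 = -3, and -3^0 − 2·5^0 = -1 − 2 = -3.
Assume w_j = -3^j − 2·5^j for some j ≥ 0.
Then w_{j+1} = 3w_j − 4·5^j = 3·(-3^j − 2·5^j) − 4·5^j = -3^{j+1} − 6·5^j − 4·5^j = -3^{j+1} − 10·5^j = -3^{j+1} − 2·5^{j+1}.
Hence w_k = -3^k − 2·5^k for every k ≥ 0, by induction.

w_k = -3^k − 2·5^k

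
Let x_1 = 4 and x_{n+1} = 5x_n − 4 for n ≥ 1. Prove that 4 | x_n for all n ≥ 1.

Base case: x_1 = 4 = 4·1, so 4 | x_1.
Assume 4 | x_j, so x_j = 4t for some integer t.
Then x_{j+1} = 5x_j − 4 = 5·(4t) − 4 = 4(5t − 1), so 4 | x_{j+1}.
This completes the inductive step, so 4 | x_n for all n ≥ 1.

4 | x_n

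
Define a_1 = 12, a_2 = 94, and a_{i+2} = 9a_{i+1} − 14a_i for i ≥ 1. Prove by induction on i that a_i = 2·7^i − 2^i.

Base cases: a_1 = 12 and 2·7^1 − 2^1 = 12; a_2 = 94 and 2·7^2 − 2^2 = 94.
Assume a_j = 2·7^j − 2^j for all 1 ≤ j ≤ m, where m ≥ 2.
Then a_{m+1} = 9a_m − 14a_{m−1} = 9·(2·7^m − 2^m) − 14·(2·7^{m−1} − 2^{m−1}) = 2·(9·7 − 14)7^{m−1} − (9·2 − 14)2^{m−1} = 98·7^{m−1} − 4·2^{m−1} = 2·7^{m+1} − 2^{m+1}.
By strong induction, a_i = 2·7^i − 2^i for all i ≥ 1.

a_i = 2·7^i − 2^i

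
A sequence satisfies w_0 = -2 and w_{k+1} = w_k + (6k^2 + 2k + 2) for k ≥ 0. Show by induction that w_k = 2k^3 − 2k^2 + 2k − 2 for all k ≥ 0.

Base case: w_0 = -2, and 2·0^3 − 2·0^2 + 2·0 − 2 = -2.
Assume w_m = 2m^3 − 2m^2 + 2m − 2.
Then w_{m+1} = w_m + (6m^2 + 2m + 2) = (2m^3 − 2m^2 + 2m − 2) + (6m^2 + 2m + 2) = 2m^3 + 4m^2 + 4m,
and 2·(m+1)^3 − 2·(m+1)^2 + 2·(m+1) − 2 = 2m^3 + 4m^2 + 4m.
By induction, w_k = 2k^3 − 2k^2 + 2k − 2 for all k ≥ 0.

w_k = 2k^3 − 2k^2 + 2k − 2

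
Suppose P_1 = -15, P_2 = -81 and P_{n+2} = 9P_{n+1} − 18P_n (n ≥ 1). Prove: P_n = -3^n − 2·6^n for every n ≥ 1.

Base cases: P_1 = -15 and -3^1 − 2·6^1 = -15; P_2 = -81 and -3^2 − 2·6^2 = -81.
Assume P_j = -3^j − 2·6^j for all 1 ≤ j ≤ m, where m ≥ 2.
Then P_{m+1} = 9P_m − 18P_{m−1} = 9·(-3^m − 2·6^m) − 18·(-3^{m−1} − 2·6^{m−1}) = -(9·3 − 18)3^{m−1} − 2·(9·6 − 18)6^{m−1} = -9·3^{m−1} − 72·6^{m−1} = -3^{m+1} − 2·6^{m+1}.
By strong induction, P_n = -3^n − 2·6^n for all n ≥ 1.

P_n = -3^n − 2·6^n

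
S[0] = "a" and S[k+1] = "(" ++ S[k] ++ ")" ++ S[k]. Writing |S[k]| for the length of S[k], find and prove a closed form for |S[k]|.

Claim: |S[k]| = 3·2^k − 2.

Base case: |S[0]| = 1, and 3·2^0 − 2 = 1.
Assume |S[r]| = 3·2^r − 2.
Then |S[r+1]| = 1 + |S[r]| + 1 + |S[r]| = 2|S[r]| + 2 = 2(3·2^r − 2) + 2 = 3·2^{r+1} − 4 + 2 = 3·2^{r+1} − 2.
By induction, |S[k]| = 3·2^k − 2 for all k ≥ 0.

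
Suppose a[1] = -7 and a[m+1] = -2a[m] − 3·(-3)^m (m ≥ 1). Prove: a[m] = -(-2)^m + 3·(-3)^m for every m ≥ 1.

Base case: a[1] = -7, and -(-2)^1 + 3·(-3)^1 = 2 − 9 = -7.
Assume a[r] = -(-2)^r + 3·(-3)^r for some r ≥ 1.
Then a[r+1] = -2a[r] − 3·(-3)^r = -2·(-(-2)^r + 3·(-3)^r) − 3·(-3)^r = -(-2)^{r+1} − 6·(-3)^r − 3·(-3)^r = -(-2)^{r+1} − 9·(-3)^r = -(-2)^{r+1} + 3·(-3)^{r+1}.
Hence a[m] = -(-2)^m + 3·(-3)^m for every m ≥ 1, by induction.

a[m] = -(-2)^m + 3·(-3)^m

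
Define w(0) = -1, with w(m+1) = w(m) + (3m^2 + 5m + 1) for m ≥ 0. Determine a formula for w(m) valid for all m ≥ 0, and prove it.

Claim: w(m) = m^3 + m^2 − m − 1.

Base case: w(0) = -1, and 0^3 + 0^2 − 0 − 1 = -1.
Assume w(r) = r^3 + r^2 − r − 1.
Then w(r+1) = w(r) + (3r^2 + 5r + 1) = (r^3 + r^2 − r − 1) + (3r^2 + 5r + 1) = r^3 + 4r^2 + 4r,
and (r+1)^3 + (r+1)^2 − (r+1) − 1 = r^3 + 4r^2 + 4r.
This completes the inductive step, so w(m) = m^3 + m^2 − m − 1 for all m ≥ 0.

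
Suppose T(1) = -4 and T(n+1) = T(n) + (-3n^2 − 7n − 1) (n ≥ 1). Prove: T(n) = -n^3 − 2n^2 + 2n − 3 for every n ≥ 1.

Base case: T(1) = -4, and -1^3 − 2·1^2 + 2·1 − 3 = -4.
Assume T(j) = -j^3 − 2j^2 + 2j − 3.
Then T(j+1) = T(j) + (-3j^2 − 7j − 1) = (-j^3 − 2j^2 + 2j − 3) + (-3j^2 − 7j − 1) = -j^3 − 5j^2 − 5j − 4,
and -(j+1)^3 − 2·(j+1)^2 + 2·(j+1) − 3 = -j^3 − 5j^2 − 5j − 4.
By induction, T(n) = -n^3 − 2n^2 + 2n − 3 for all n ≥ 1.

T(n) = -n^3 − 2n^2 + 2n − 3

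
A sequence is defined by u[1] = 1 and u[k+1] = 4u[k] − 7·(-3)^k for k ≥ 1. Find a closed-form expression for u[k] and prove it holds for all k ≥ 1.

Claim: u[k] = 4^k + (-3)^k.

Base case: u[1] = 1, and 4^1 + (-3)^1 = 4 − 3 = 1.
Assume u[m] = 4^m + (-3)^m for some m ≥ 1.
Then u[m+1] = 4u[m] − 7·(-3)^m = 4·(4^m + (-3)^m) − 7·(-3)^m = 4^{m+1} + 4·(-3)^m − 7·(-3)^m = 4^{m+1} − 3·(-3)^m = 4^{m+1} + (-3)^{m+1}.
So the formula holds for m+1, and by induction u[k] = 4^k + (-3)^k for all k ≥ 1.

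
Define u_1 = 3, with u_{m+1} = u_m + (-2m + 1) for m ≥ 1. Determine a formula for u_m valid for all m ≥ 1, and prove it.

Claim: u_m = -m^2 + 2m + 2.

Base case: u_1 = 3, and -1^2 + 2·1 + 2 = 3.
Assume u_k = -k^2 + 2k + 2.
Then u_{k+1} = u_k + (-2k + 1) = (-k^2 + 2k + 2) + (-2k + 1) = -k^2 + 3,
and -(k+1)^2 + 2·(k+1) + 2 = -k^2 + 3.
This completes the inductive step, so u_m = -m^2 + 2m + 2 for all m ≥ 1.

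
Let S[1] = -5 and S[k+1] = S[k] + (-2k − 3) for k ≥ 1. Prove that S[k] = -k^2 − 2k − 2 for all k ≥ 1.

Base case: S[1] = -5, and -1^2 − 2·1 − 2 = -5.
Assume S[j] = -j^2 − 2j − 2.
Then S[j+1] = S[j] + (-2j − 3) = (-j^2 − 2j − 2) + (-2j − 3) = -j^2 − 4j − 5,
and -(j+1)^2 − 2·(j+1) − 2 = -j^2 − 4j − 5.
This completes the inductive step, so S[k] = -k^2 − 2k − 2 for all k ≥ 1.

S[k] = -k^2 − 2k − 2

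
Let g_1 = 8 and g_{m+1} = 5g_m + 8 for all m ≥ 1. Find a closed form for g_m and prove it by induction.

Claim: g_m = 2·5^m − 2.

Base case: g_1 = 8, and 2·5^1 − 2 = 10 − 2 = 8.
Assume g_r = 2·5^r − 2 for some r ≥ 1.
Then g_{r+1} = 5g_r + 8 = 5·(2·5^r − 2) + 8 = 10·5^r − 10 + 8 = 2·5^{r+1} − 2.
So the formula holds for r+1, and by induction g_m = 2·5^m − 2 for all m ≥ 1.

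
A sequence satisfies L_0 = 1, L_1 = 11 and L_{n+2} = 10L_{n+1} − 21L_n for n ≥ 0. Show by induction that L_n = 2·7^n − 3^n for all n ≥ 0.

Base cases: L_0 = 1 and 2·7^0 − 3^0 = 1; L_1 = 11 and 2·7^1 − 3^1 = 11.
Assume L_j = 2·7^j − 3^j for all 0 ≤ j ≤ m, where m ≥ 1.
Then L_{m+1} = 10L_m − 21L_{m−1} = 10·(2·7^m − 3^m) − 21·(2·7^{m−1} − 3^{m−1}) = 2·(10·7 − 21)7^{m−1} − (10·3 − 21)3^{m−1} = 98·7^{m−1} − 9·3^{m−1} = 2·7^{m+1} − 3^{m+1}.
Hence L_n = 2·7^n − 3^n for every n ≥ 0, by strong induction.

L_n = 2·7^n − 3^n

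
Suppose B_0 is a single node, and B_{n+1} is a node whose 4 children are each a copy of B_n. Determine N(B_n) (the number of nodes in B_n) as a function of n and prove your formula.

Claim: N(B_n) = (4^{n+1} − 1)/3.

Base case: N(B_0) = 1, and (4^{0+1} − 1)/3 = 1.
Assume N(B_m) = (4^{m+1} − 1)/3.
Then N(B_{m+1}) = 1 + 4N(B_m) = 1 + 4·(4^{m+1} − 1)/3 = 1 + (4^{m+2} − 4)/3 = (3 + 4^{m+2} − 4)/3 = (4^{m+2} − 1)/3.
This completes the inductive step, so N(B_n) = (4^{n+1} − 1)/3 for all n ≥ 0.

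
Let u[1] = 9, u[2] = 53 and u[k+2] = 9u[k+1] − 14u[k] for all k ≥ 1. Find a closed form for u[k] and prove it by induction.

Claim: u[k] = 7^k + 2^k.

Base cases: u[1] = 9 and 7^1 + 2^1 = 9; u[2] = 53 and 7^2 + 2^2 = 53.
Assume u[j] = 7^j + 2^j for all 1 ≤ j ≤ m, where m ≥ 2.
Then u[m+1] = 9u[m] − 14u[m−1] = 9·(7^m + 2^m) − 14·(7^{m−1} + 2^{m−1}) = (9·7 − 14)7^{m−1} + (9·2 − 14)2^{m−1} = 49·7^{m−1} + 4·2^{m−1} = 7^{m+1} + 2^{m+1}.
Hence u[k] = 7^k + 2^k for every k ≥ 1, by strong induction.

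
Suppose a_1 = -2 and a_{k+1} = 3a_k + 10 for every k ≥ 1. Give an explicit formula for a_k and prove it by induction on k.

Claim: a_k = 3^k − 5.

Base case: a_1 = -2, and 3^1 − 5 = 3 − 5 = -2.
Assume a_m = 3^m − 5 for some m ≥ 1.
Then a_{m+1} = 3a_m + 10 = 3·(3^m − 5) + 10 = 3^{m+1} − 15 + 10 = 3^{m+1} − 5.
So the formula holds for m+1, and by induction a_k = 3^k − 5 for all k ≥ 1.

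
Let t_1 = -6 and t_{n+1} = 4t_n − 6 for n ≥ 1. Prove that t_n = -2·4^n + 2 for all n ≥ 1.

Base case: t_1 = -6, and -2·4^1 + 2 = -8 + 2 = -6.
Assume t_j = -2·4^j + 2 for some j ≥ 1.
Then t_{j+1} = 4t_j − 6 = 4·(-2·4^j + 2) − 6 = -8·4^j + 8 − 6 = -2·4^{j+1} + 2.
By induction, t_n = -2·4^n + 2 for all n ≥ 1.

t_n = -2·4^n + 2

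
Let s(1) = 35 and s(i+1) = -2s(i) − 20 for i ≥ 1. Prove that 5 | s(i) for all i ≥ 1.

Base case: s(1) = 35 = 5·7, so 5 | s(1).
Assume 5 | s(j), so s(j) = 5t for some integer t.
Then s(j+1) = -2s(j) − 20 = -2·(5t) − 20 = 5(-2t − 4), so 5 | s(j+1).
This completes the inductive step, so 5 | s(i) for all i ≥ 1.

5 | s(i)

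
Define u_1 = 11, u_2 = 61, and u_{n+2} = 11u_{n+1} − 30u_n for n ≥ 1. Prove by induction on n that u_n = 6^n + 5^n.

Base cases: u_1 = 11 and 6^1 + 5^1 = 11; u_2 = 61 and 6^2 + 5^2 = 61.
Assume u_j = 6^j + 5^j for all 1 ≤ j ≤ r, where r ≥ 2.
Then u_{r+1} = 11u_r − 30u_{r−1} = 11·(6^r + 5^r) − 30·(6^{r−1} + 5^{r−1}) = (11·6 − 30)6^{r−1} + (11·5 − 30)5^{r−1} = 36·6^{r−1} + 25·5^{r−1} = 6^{r+1} + 5^{r+1}.
Hence u_n = 6^n + 5^n for every n ≥ 1, by strong induction.

u_n = 6^n + 5^n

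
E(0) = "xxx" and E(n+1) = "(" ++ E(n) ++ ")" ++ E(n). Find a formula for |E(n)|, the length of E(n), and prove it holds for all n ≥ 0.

Claim: |E(n)| = 5·2^n − 2.

Base case: |E(0)| = 3, and 5·2^0 − 2 = 3.
Assume |E(k)| = 5·2^k − 2.
Then |E(k+1)| = 1 + |E(k)| + 1 + |E(k)| = 2|E(k)| + 2 = 2(5·2^k − 2) + 2 = 5·2^{k+1} − 4 + 2 = 5·2^{k+1} − 2.
This completes the inductive step, so |E(n)| = 5·2^n − 2 for all n ≥ 0.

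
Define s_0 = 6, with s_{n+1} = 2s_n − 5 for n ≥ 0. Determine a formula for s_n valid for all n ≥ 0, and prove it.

Claim: s_n = 2^n + 5.

Base case: s_0 = 6, and 2^0 + 5 = 1 + 5 = 6.
Assume s_k = 2^k + 5 for some k ≥ 0.
Then s_{k+1} = 2s_k − 5 = 2·(2^k + 5) − 5 = 2^{k+1} + 10 − 5 = 2^{k+1} + 5.
By induction, s_n = 2^n + 5 for all n ≥ 0.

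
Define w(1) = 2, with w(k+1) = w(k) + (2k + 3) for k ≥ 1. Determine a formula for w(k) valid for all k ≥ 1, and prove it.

Claim: w(k) = k^2 + 2k − 1.

Base case: w(1) = 2, and 1^2 + 2·1 − 1 = 2.
Assume w(j) = j^2 + 2j − 1.
Then w(j+1) = w(j) + (2j + 3) = (j^2 + 2j − 1) + (2j + 3) = j^2 + 4j + 2,
and (j+1)^2 + 2·(j+1) − 1 = j^2 + 4j + 2.
This completes the inductive step, so w(k) = k^2 + 2k − 1 for all k ≥ 1.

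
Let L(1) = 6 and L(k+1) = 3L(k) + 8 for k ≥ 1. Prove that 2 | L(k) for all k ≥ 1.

Base case: L(1) = 6 = 2·3, so 2 | L(1).
Assume 2 | L(m), so L(m) = 2t for some integer t.
Then L(m+1) = 3L(m) + 8 = 3·(2t) + 8 = 2(3t + 4), so 2 | L(m+1).
By induction, 2 | L(k) for all k ≥ 1.

2 | L(k)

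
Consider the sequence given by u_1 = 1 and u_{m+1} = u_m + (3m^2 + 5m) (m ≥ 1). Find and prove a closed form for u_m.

Claim: u_m = m^3 + m^2 − 2m + 1.

Base case: u_1 = 1, and 1^3 + 1^2 − 2·1 + 1 = 1.
Assume u_k = k^3 + k^2 − 2k + 1.
Then u_{k+1} = u_k + (3k^2 + 5k) = (k^3 + k^2 − 2k + 1) + (3k^2 + 5k) = k^3 + 4k^2 + 3k + 1,
and (k+1)^3 + (k+1)^2 − 2·(k+1) + 1 = k^3 + 4k^2 + 3k + 1.
Hence u_m = m^3 + m^2 − 2m + 1 for every m ≥ 1, by induction.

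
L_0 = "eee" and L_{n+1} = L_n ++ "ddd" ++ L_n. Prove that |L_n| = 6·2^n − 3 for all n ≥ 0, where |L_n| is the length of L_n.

Base case: |L_0| = 3, and 6·2^0 − 3 = 3.
Assume |L_m| = 6·2^m − 3.
Then |L_{m+1}| = |L_m| + 3 + |L_m| = 2|L_m| + 3 = 2(6·2^m − 3) + 3 = 6·2^{m+1} − 6 + 3 = 6·2^{m+1} − 3.
Hence |L_n| = 6·2^n − 3 for every n ≥ 0, by induction.

|L_n| = 6·2^n − 3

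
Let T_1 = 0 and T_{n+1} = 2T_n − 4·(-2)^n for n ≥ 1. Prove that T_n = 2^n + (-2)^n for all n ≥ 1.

Base case: T_1 = 0, and 2^1 + (-2)^1 = 2 − 2 = 0.
Assume T_m = 2^m + (-2)^m for some m ≥ 1.
Then T_{m+1} = 2T_m − 4·(-2)^m = 2·(2^m + (-2)^m) − 4·(-2)^m = 2^{m+1} + 2·(-2)^m − 4·(-2)^m = 2^{m+1} − 2·(-2)^m = 2^{m+1} + (-2)^{m+1}.
So the formula holds for m+1, and by induction T_n = 2^n + (-2)^n for all n ≥ 1.

T_n = 2^n + (-2)^n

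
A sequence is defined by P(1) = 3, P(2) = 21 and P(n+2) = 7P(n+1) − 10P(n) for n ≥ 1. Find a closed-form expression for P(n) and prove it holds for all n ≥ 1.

Claim: P(n) = 5^n − 2^n.

Base cases: P(1) = 3 and 5^1 − 2^1 = 3; P(2) = 21 and 5^2 − 2^2 = 21.
Assume P(j) = 5^j − 2^j for all 1 ≤ j ≤ m, where m ≥ 2.
Then P(m+1) = 7P(m) − 10P(m−1) = 7·(5^m − 2^m) − 10·(5^{m−1} − 2^{m−1}) = (7·5 − 10)5^{m−1} − (7·2 − 10)2^{m−1} = 25·5^{m−1} − 4·2^{m−1} = 5^{m+1} − 2^{m+1}.
By strong induction, P(n) = 5^n − 2^n for all n ≥ 1.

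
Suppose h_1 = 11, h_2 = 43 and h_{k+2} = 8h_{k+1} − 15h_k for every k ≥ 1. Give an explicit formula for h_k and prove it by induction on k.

Claim: h_k = 5^k + 2·3^k.

Base cases: h_1 = 11 and 5^1 + 2·3^1 = 11; h_2 = 43 and 5^2 + 2·3^2 = 43.
Assume h_j = 5^j + 2·3^j for all 1 ≤ j ≤ m, where m ≥ 2.
Then h_{m+1} = 8h_m − 15h_{m−1} = 8·(5^m + 2·3^m) − 15·(5^{m−1} + 2·3^{m−1}) = (8·5 − 15)5^{m−1} + 2·(8·3 − 15)3^{m−1} = 25·5^{m−1} + 18·3^{m−1} = 5^{m+1} + 2·3^{m+1}.
So the formula holds for m+1, and by strong induction h_k = 5^k + 2·3^k for all k ≥ 1.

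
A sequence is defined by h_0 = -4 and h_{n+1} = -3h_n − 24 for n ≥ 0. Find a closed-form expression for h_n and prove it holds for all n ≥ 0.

Claim: h_n = 2·(-3)^n − 6.

Base case: h_0 = -4, and 2·(-3)^0 − 6 = 2 − 6 = -4.
Assume h_r = 2·(-3)^r − 6 for some r ≥ 0.
Then h_{r+1} = -3h_r − 24 = -3·(2·(-3)^r − 6) − 24 = -6·(-3)^r + 18 − 24 = 2·(-3)^{r+1} − 6.
By induction, h_n = 2·(-3)^n − 6 for all n ≥ 0.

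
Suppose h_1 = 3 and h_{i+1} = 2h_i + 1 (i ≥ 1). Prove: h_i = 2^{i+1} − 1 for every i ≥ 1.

Base case: h_1 = 3, and 2^{1+1} − 1 = 4 − 1 = 3.
Assume h_m = 2^{m+1} − 1 for some m ≥ 1.
Then h_{m+1} = 2h_m + 1 = 2·(2^{m+1} − 1) + 1 = 2^{m+2} − 2 + 1 = 2^{m+2} − 1.
By induction, h_i = 2^{i+1} − 1 for all i ≥ 1.

h_i = 2^{i+1} − 1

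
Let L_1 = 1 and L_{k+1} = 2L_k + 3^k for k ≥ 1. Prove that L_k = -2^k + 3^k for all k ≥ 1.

Base case: L_1 = 1, and -2^1 + 3^1 = -2 + 3 = 1.
Assume L_r = -2^r + 3^r for some r ≥ 1.
Then L_{r+1} = 2L_r + 3^r = 2·(-2^r + 3^r) + 3^r = -2^{r+1} + 2·3^r + 3^r = -2^{r+1} + 3·3^r = -2^{r+1} + 3^{r+1}.
So the formula holds for r+1, and by induction L_k = -2^k + 3^k for all k ≥ 1.

L_k = -2^k + 3^k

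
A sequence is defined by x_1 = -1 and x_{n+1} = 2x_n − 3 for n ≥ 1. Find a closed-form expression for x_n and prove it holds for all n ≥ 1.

Claim: x_n = -2^{n+1} + 3.

Base case: x_1 = -1, and -2^{1+1} + 3 = -4 + 3 = -1.
Assume x_m = -2^{m+1} + 3 for some m ≥ 1.
Then x_{m+1} = 2x_m − 3 = 2·(-2^{m+1} + 3) − 3 = -2^{m+2} + 6 − 3 = -2^{m+2} + 3.
By induction, x_n = -2^{n+1} + 3 for all n ≥ 1.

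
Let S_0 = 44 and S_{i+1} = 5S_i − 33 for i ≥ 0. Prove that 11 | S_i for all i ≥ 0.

Base case: S_0 = 44 = 11·4, so 11 | S_0.
Assume 11 | S_r, so S_r = 11t for some integer t.
Then S_{r+1} = 5S_r − 33 = 5·(11t) − 33 = 11(5t − 3), so 11 | S_{r+1}.
By induction, 11 | S_i for all i ≥ 0.

11 | S_i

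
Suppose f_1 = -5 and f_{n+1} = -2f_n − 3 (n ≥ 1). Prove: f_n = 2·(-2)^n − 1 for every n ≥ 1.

Base case: f_1 = -5, and 2·(-2)^1 − 1 = -4 − 1 = -5.
Assume f_j = 2·(-2)^j − 1 for some j ≥ 1.
Then f_{j+1} = -2f_j − 3 = -2·(2·(-2)^j − 1) − 3 = -4·(-2)^j + 2 − 3 = 2·(-2)^{j+1} − 1.
So the formula holds for j+1, and by induction f_n = 2·(-2)^n − 1 for all n ≥ 1.

f_n = 2·(-2)^n − 1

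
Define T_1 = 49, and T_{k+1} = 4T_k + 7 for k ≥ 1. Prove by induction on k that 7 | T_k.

Base case: T_1 = 49 = 7·7, so 7 | T_1.
Assume 7 | T_j, so T_j = 7t for some integer t.
Then T_{j+1} = 4T_j + 7 = 4·(7t) + 7 = 7(4t + 1), so 7 | T_{j+1}.
By induction, 7 | T_k for all k ≥ 1.

7 | T_k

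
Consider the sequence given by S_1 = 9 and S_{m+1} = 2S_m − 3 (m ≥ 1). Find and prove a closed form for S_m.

Claim: S_m = 3·2^m + 3.

Base case: S_1 = 9, and 3·2^1 + 3 = 6 + 3 = 9.
Assume S_r = 3·2^r + 3 for some r ≥ 1.
Then S_{r+1} = 2S_r − 3 = 2·(3·2^r + 3) − 3 = 6·2^r + 6 − 3 = 3·2^{r+1} + 3.
So the formula holds for r+1, and by induction S_m = 3·2^m + 3 for all m ≥ 1.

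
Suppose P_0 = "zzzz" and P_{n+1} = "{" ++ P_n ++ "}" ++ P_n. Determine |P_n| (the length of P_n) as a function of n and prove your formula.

Claim: |P_n| = 6·2^n − 2.

Base case: |P_0| = 4, and 6·2^0 − 2 = 4.
Assume |P_j| = 6·2^j − 2.
Then |P_{j+1}| = 1 + |P_j| + 1 + |P_j| = 2|P_j| + 2 = 2(6·2^j − 2) + 2 = 6·2^{j+1} − 4 + 2 = 6·2^{j+1} − 2.
By induction, |P_n| = 6·2^n − 2 for all n ≥ 0.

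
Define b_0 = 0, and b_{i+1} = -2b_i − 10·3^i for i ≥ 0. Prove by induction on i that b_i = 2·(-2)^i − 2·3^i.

Base case: b_0 = 0, and 2·(-2)^0 − 2·3^0 = 2 − 2 = 0.
Assume b_k = 2·(-2)^k − 2·3^k for some k ≥ 0.
Then b_{k+1} = -2b_k − 10·3^k = -2·(2·(-2)^k − 2·3^k) − 10·3^k = 2·(-2)^{k+1} + 4·3^k − 10·3^k = 2·(-2)^{k+1} − 6·3^k = 2·(-2)^{k+1} − 2·3^{k+1}.
So the formula holds for k+1, and by induction b_i = 2·(-2)^i − 2·3^i for all i ≥ 0.

b_i = 2·(-2)^i − 2·3^i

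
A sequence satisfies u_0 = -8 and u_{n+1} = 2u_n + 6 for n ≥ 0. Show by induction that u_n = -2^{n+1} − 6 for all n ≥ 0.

Base case: u_0 = -8, and -2^{0+1} − 6 = -2 − 6 = -8.
Assume u_r = -2^{r+1} − 6 for some r ≥ 0.
Then u_{r+1} = 2u_r + 6 = 2·(-2^{r+1} − 6) + 6 = -2^{r+2} − 12 + 6 = -2^{r+2} − 6.
So the formula holds for r+1, and by induction u_n = -2^{n+1} − 6 for all n ≥ 0.

u_n = -2^{n+1} − 6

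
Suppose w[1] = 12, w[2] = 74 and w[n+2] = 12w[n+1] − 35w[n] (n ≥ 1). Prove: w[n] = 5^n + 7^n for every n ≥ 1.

Base cases: w[1] = 12 and 5^1 + 7^1 = 12; w[2] = 74 and 5^2 + 7^2 = 74.
Assume w[j] = 5^j + 7^j for all 1 ≤ j ≤ m, where m ≥ 2.
Then w[m+1] = 12w[m] − 35w[m−1] = 12·(5^m + 7^m) − 35·(5^{m−1} + 7^{m−1}) = (12·5 − 35)5^{m−1} + (12·7 − 35)7^{m−1} = 25·5^{m−1} + 49·7^{m−1} = 5^{m+1} + 7^{m+1}.
By strong induction, w[n] = 5^n + 7^n for all n ≥ 1.

w[n] = 5^n + 7^n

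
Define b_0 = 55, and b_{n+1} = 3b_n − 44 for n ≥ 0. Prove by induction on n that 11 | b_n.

Base case: b_0 = 55 = 11·5, so 11 | b_0.
Assume 11 | b_j, so b_j = 11t for some integer t.
Then b_{j+1} = 3b_j − 44 = 3·(11t) − 44 = 11(3t − 4), so 11 | b_{j+1}.
So the property holds for j+1, and by induction 11 | b_n for all n ≥ 0.

11 | b_n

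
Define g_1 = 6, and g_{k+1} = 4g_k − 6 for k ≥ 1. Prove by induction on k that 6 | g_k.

Base case: g_1 = 6 = 6·1, so 6 | g_1.
Assume 6 | g_r, so g_r = 6t for some integer t.
Then g_{r+1} = 4g_r − 6 = 4·(6t) − 6 = 6(4t − 1), so 6 | g_{r+1}.
By induction, 6 | g_k for all k ≥ 1.

6 | g_k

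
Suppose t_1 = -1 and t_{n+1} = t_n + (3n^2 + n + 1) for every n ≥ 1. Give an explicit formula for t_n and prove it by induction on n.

Claim: t_n = n^3 − n^2 + n − 2.

Base case: t_1 = -1, and 1^3 − 1^2 + 1 − 2 = -1.
Assume t_j = j^3 − j^2 + j − 2.
Then t_{j+1} = t_j + (3j^2 + j + 1) = (j^3 − j^2 + j − 2) + (3j^2 + j + 1) = j^3 + 2j^2 + 2j − 1,
and (j+1)^3 − (j+1)^2 + (j+1) − 2 = j^3 + 2j^2 + 2j − 1.
Hence t_n = n^3 − n^2 + n − 2 for every n ≥ 1, by induction.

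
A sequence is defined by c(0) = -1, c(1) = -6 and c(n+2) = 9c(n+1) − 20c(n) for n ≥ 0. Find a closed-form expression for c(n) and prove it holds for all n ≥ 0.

Claim: c(n) = 4^n − 2·5^n.

Base cases: c(0) = -1 and 4^0 − 2·5^0 = -1; c(1) = -6 and 4^1 − 2·5^1 = -6.
Assume c(i) = 4^i − 2·5^i for all 0 ≤ i ≤ j, where j ≥ 1.
Then c(j+1) = 9c(j) − 20c(j−1) = 9·(4^j − 2·5^j) − 20·(4^{j−1} − 2·5^{j−1}) = (9·4 − 20)4^{j−1} − 2·(9·5 − 20)5^{j−1} = 16·4^{j−1} − 50·5^{j−1} = 4^{j+1} − 2·5^{j+1}.
This completes the inductive step, so c(n) = 4^n − 2·5^n for all n ≥ 0.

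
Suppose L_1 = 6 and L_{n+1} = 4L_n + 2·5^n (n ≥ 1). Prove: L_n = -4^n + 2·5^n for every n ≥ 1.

Base case: L_1 = 6, and -4^1 + 2·5^1 = -4 + 10 = 6.
Assume L_j = -4^j + 2·5^j for some j ≥ 1.
Then L_{j+1} = 4L_j + 2·5^j = 4·(-4^j + 2·5^j) + 2·5^j = -4^{j+1} + 8·5^j + 2·5^j = -4^{j+1} + 10·5^j = -4^{j+1} + 2·5^{j+1}.
By induction, L_n = -4^n + 2·5^n for all n ≥ 1.

L_n = -4^n + 2·5^n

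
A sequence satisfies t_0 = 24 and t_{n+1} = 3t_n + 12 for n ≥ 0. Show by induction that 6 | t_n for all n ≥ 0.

Base case: t_0 = 24 = 6·4, so 6 | t_0.
Assume 6 | t_k, so t_k = 6s for some integer s.
Then t_{k+1} = 3t_k + 12 = 3·(6s) + 12 = 6(3s + 2), so 6 | t_{k+1}.
So the property holds for k+1, and by induction 6 | t_n for all n ≥ 0.

6 | t_n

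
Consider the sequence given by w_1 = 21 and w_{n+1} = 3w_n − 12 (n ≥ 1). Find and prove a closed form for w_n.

Claim: w_n = 5·3^n + 6.

Base case: w_1 = 21, and 5·3^1 + 6 = 15 + 6 = 21.
Assume w_k = 5·3^k + 6 for some k ≥ 1.
Then w_{k+1} = 3w_k − 12 = 3·(5·3^k + 6) − 12 = 15·3^k + 18 − 12 = 5·3^{k+1} + 6.
This completes the inductive step, so w_n = 5·3^n + 6 for all n ≥ 1.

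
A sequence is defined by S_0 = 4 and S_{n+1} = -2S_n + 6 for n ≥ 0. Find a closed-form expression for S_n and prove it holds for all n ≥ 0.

Claim: S_n = 2·(-2)^n + 2.

Base case: S_0 = 4, and 2·(-2)^0 + 2 = 2 + 2 = 4.
Assume S_r = 2·(-2)^r + 2 for some r ≥ 0.
Then S_{r+1} = -2S_r + 6 = -2·(2·(-2)^r + 2) + 6 = -4·(-2)^r − 4 + 6 = 2·(-2)^{r+1} + 2.
By induction, S_n = 2·(-2)^n + 2 for all n ≥ 0.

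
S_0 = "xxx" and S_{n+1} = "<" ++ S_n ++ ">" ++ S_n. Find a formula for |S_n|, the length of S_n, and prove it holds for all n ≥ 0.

Claim: |S_n| = 5·2^n − 2.

Base case: |S_0| = 3, and 5·2^0 − 2 = 3.
Assume |S_r| = 5·2^r − 2.
Then |S_{r+1}| = 1 + |S_r| + 1 + |S_r| = 2|S_r| + 2 = 2(5·2^r − 2) + 2 = 5·2^{r+1} − 4 + 2 = 5·2^{r+1} − 2.
Hence |S_n| = 5·2^n − 2 for every n ≥ 0, by induction.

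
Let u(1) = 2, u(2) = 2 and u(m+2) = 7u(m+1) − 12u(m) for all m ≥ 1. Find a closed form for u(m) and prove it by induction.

Claim: u(m) = -4^m + 2·3^m.

Base cases: u(1) = 2 and -4^1 + 2·3^1 = 2; u(2) = 2 and -4^2 + 2·3^2 = 2.
Assume u(j) = -4^j + 2·3^j for all 1 ≤ j ≤ r, where r ≥ 2.
Then u(r+1) = 7u(r) − 12u(r−1) = 7·(-4^r + 2·3^r) − 12·(-4^{r−1} + 2·3^{r−1}) = -(7·4 − 12)4^{r−1} + 2·(7·3 − 12)3^{r−1} = -16·4^{r−1} + 18·3^{r−1} = -4^{r+1} + 2·3^{r+1}.
This completes the inductive step, so u(m) = -4^m + 2·3^m for all m ≥ 1.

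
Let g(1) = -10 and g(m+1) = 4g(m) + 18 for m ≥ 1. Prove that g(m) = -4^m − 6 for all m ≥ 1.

Base case: g(1) = -10, and -4^1 − 6 = -4 − 6 = -10.
Assume g(j) = -4^j − 6 for some j ≥ 1.
Then g(j+1) = 4g(j) + 18 = 4·(-4^j − 6) + 18 = -4^{j+1} − 24 + 18 = -4^{j+1} − 6.
Hence g(m) = -4^m − 6 for every m ≥ 1, by induction.

g(m) = -4^m − 6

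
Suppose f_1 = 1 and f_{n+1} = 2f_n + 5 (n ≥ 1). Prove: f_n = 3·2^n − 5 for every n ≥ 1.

Base case: f_1 = 1, and 3·2^1 − 5 = 6 − 5 = 1.
Assume f_r = 3·2^r − 5 for some r ≥ 1.
Then f_{r+1} = 2f_r + 5 = 2·(3·2^r − 5) + 5 = 6·2^r − 10 + 5 = 3·2^{r+1} − 5.
By induction, f_n = 3·2^n − 5 for all n ≥ 1.

f_n = 3·2^n − 5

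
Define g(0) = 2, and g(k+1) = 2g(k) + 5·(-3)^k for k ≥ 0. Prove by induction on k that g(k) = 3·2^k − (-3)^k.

Base case: g(0) = 2, and 3·2^0 − (-3)^0 = 3 − 1 = 2.
Assume g(j) = 3·2^j − (-3)^j for some j ≥ 0.
Then g(j+1) = 2g(j) + 5·(-3)^j = 2·(3·2^j − (-3)^j) + 5·(-3)^j = 3·2^{j+1} − 2·(-3)^j + 5·(-3)^j = 3·2^{j+1} + 3·(-3)^j = 3·2^{j+1} − (-3)^{j+1}.
So the formula holds for j+1, and by induction g(k) = 3·2^k − (-3)^k for all k ≥ 0.

g(k) = 3·2^k − (-3)^k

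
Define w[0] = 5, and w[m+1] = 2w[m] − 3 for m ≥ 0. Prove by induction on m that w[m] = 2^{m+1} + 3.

Base case: w[0] = 5, and 2^{0+1} + 3 = 2 + 3 = 5.
Assume w[j] = 2^{j+1} + 3 for some j ≥ 0.
Then w[j+1] = 2w[j] − 3 = 2·(2^{j+1} + 3) − 3 = 2^{j+2} + 6 − 3 = 2^{j+2} + 3.
This completes the inductive step, so w[m] = 2^{m+1} + 3 for all m ≥ 0.

w[m] = 2^{m+1} + 3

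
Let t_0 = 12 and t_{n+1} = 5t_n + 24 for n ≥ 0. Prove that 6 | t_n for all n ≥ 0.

Base case: t_0 = 12 = 6·2, so 6 | t_0.
Assume 6 | t_j, so t_j = 6s for some integer s.
Then t_{j+1} = 5t_j + 24 = 5·(6s) + 24 = 6(5s + 4), so 6 | t_{j+1}.
Hence 6 | t_n for every n ≥ 0, by induction.

6 | t_n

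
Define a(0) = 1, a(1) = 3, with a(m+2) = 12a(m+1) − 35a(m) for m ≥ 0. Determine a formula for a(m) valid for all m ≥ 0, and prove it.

Claim: a(m) = -7^m + 2·5^m.

Base cases: a(0) = 1 and -7^0 + 2·5^0 = 1; a(1) = 3 and -7^1 + 2·5^1 = 3.
Assume a(j) = -7^j + 2·5^j for all 0 ≤ j ≤ k, where k ≥ 1.
Then a(k+1) = 12a(k) − 35a(k−1) = 12·(-7^k + 2·5^k) − 35·(-7^{k−1} + 2·5^{k−1}) = -(12·7 − 35)7^{k−1} + 2·(12·5 − 35)5^{k−1} = -49·7^{k−1} + 50·5^{k−1} = -7^{k+1} + 2·5^{k+1}.
So the formula holds for k+1, and by strong induction a(m) = -7^m + 2·5^m for all m ≥ 0.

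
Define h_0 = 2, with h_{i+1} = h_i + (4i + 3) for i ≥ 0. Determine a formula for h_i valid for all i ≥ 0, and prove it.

Claim: h_i = 2i^2 + i + 2.

Base case: h_0 = 2, and 2·0^2 + 0 + 2 = 2.
Assume h_k = 2k^2 + k + 2.
Then h_{k+1} = h_k + (4k + 3) = (2k^2 + k + 2) + (4k + 3) = 2k^2 + 5k + 5,
and 2·(k+1)^2 + (k+1) + 2 = 2k^2 + 5k + 5.
This completes the inductive step, so h_i = 2i^2 + i + 2 for all i ≥ 0.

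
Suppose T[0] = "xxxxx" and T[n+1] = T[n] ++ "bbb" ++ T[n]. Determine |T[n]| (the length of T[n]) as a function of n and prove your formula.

Claim: |T[n]| = 2^{n+3} − 3.

Base case: |T[0]| = 5, and 2^{0+3} − 3 = 5.
Assume |T[m]| = 2^{m+3} − 3.
Then |T[m+1]| = |T[m]| + 3 + |T[m]| = 2|T[m]| + 3 = 2(2^{m+3} − 3) + 3 = 2^{m+1+3} − 6 + 3 = 2^{m+1+3} − 3.
This completes the inductive step, so |T[n]| = 2^{n+3} − 3 for all n ≥ 0.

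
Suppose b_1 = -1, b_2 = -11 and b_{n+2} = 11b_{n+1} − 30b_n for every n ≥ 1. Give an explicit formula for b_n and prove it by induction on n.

Claim: b_n = -6^n + 5^n.

Base cases: b_1 = -1 and -6^1 + 5^1 = -1; b_2 = -11 and -6^2 + 5^2 = -11.
Assume b_j = -6^j + 5^j for all 1 ≤ j ≤ k, where k ≥ 2.
Then b_{k+1} = 11b_k − 30b_{k−1} = 11·(-6^k + 5^k) − 30·(-6^{k−1} + 5^{k−1}) = -(11·6 − 30)6^{k−1} + (11·5 − 30)5^{k−1} = -36·6^{k−1} + 25·5^{k−1} = -6^{k+1} + 5^{k+1}.
This completes the inductive step, so b_n = -6^n + 5^n for all n ≥ 1.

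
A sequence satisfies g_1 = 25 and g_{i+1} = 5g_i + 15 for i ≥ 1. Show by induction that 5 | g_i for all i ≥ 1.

Base case: g_1 = 25 = 5·5, so 5 | g_1.
Assume 5 | g_j, so g_j = 5t for some integer t.
Then g_{j+1} = 5g_j + 15 = 5·(5t) + 15 = 5(5t + 3), so 5 | g_{j+1}.
This completes the inductive step, so 5 | g_i for all i ≥ 1.

5 | g_i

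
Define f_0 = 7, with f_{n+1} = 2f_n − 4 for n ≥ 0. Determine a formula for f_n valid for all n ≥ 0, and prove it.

Claim: f_n = 3·2^n + 4.

Base case: f_0 = 7, and 3·2^0 + 4 = 3 + 4 = 7.
Assume f_r = 3·2^r + 4 for some r ≥ 0.
Then f_{r+1} = 2f_r − 4 = 2·(3·2^r + 4) − 4 = 6·2^r + 8 − 4 = 3·2^{r+1} + 4.
By induction, f_n = 3·2^n + 4 for all n ≥ 0.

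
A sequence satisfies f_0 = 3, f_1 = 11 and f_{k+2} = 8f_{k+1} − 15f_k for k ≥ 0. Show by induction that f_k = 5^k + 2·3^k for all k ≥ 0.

Base cases: f_0 = 3 and 5^0 + 2·3^0 = 3; f_1 = 11 and 5^1 + 2·3^1 = 11.
Assume f_i = 5^i + 2·3^i for all 0 ≤ i ≤ j, where j ≥ 1.
Then f_{j+1} = 8f_j − 15f_{j−1} = 8·(5^j + 2·3^j) − 15·(5^{j−1} + 2·3^{j−1}) = (8·5 − 15)5^{j−1} + 2·(8·3 − 15)3^{j−1} = 25·5^{j−1} + 18·3^{j−1} = 5^{j+1} + 2·3^{j+1}.
This completes the inductive step, so f_k = 5^k + 2·3^k for all k ≥ 0.

f_k = 5^k + 2·3^k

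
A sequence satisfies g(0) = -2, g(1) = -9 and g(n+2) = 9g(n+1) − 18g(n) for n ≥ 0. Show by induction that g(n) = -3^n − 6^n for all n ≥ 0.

Base cases: g(0) = -2 and -3^0 − 6^0 = -2; g(1) = -9 and -3^1 − 6^1 = -9.
Assume g(i) = -3^i − 6^i for all 0 ≤ i ≤ j, where j ≥ 1.
Then g(j+1) = 9g(j) − 18g(j−1) = 9·(-3^j − 6^j) − 18·(-3^{j−1} − 6^{j−1}) = -(9·3 − 18)3^{j−1} − (9·6 − 18)6^{j−1} = -9·3^{j−1} − 36·6^{j−1} = -3^{j+1} − 6^{j+1}.
Hence g(n) = -3^n − 6^n for every n ≥ 0, by strong induction.

g(n) = -3^n − 6^n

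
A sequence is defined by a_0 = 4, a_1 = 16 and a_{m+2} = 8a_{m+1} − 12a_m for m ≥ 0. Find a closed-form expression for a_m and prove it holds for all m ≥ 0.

Claim: a_m = 2·6^m + 2·2^m.

Base cases: a_0 = 4 and 2·6^0 + 2·2^0 = 4; a_1 = 16 and 2·6^1 + 2·2^1 = 16.
Assume a_j = 2·6^j + 2·2^j for all 0 ≤ j ≤ r, where r ≥ 1.
Then a_{r+1} = 8a_r − 12a_{r−1} = 8·(2·6^r + 2·2^r) − 12·(2·6^{r−1} + 2·2^{r−1}) = 2·(8·6 − 12)6^{r−1} + 2·(8·2 − 12)2^{r−1} = 72·6^{r−1} + 8·2^{r−1} = 2·6^{r+1} + 2·2^{r+1}.
So the formula holds for r+1, and by strong induction a_m = 2·6^m + 2·2^m for all m ≥ 0.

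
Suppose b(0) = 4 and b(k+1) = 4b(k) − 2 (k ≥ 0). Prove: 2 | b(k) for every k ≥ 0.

Base case: b(0) = 4 = 2·2, so 2 | b(0).
Assume 2 | b(j), so b(j) = 2t for some integer t.
Then b(j+1) = 4b(j) − 2 = 4·(2t) − 2 = 2(4t − 1), so 2 | b(j+1).
So the property holds for j+1, and by induction 2 | b(k) for all k ≥ 0.

2 | b(k)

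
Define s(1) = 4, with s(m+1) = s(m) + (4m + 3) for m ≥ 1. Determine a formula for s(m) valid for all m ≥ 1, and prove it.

Claim: s(m) = 2m^2 + m + 1.

Base case: s(1) = 4, and 2·1^2 + 1 + 1 = 4.
Assume s(k) = 2k^2 + k + 1.
Then s(k+1) = s(k) + (4k + 3) = (2k^2 + k + 1) + (4k + 3) = 2k^2 + 5k + 4,
and 2·(k+1)^2 + (k+1) + 1 = 2k^2 + 5k + 4.
By induction, s(m) = 2m^2 + m + 1 for all m ≥ 1.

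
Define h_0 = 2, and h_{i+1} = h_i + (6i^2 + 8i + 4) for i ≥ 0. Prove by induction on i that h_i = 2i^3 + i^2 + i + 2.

Base case: h_0 = 2, and 2·0^3 + 0^2 + 0 + 2 = 2.
Assume h_j = 2j^3 + j^2 + j + 2.
Then h_{j+1} = h_j + (6j^2 + 8j + 4) = (2j^3 + j^2 + j + 2) + (6j^2 + 8j + 4) = 2j^3 + 7j^2 + 9j + 6,
and 2·(j+1)^3 + (j+1)^2 + (j+1) + 2 = 2j^3 + 7j^2 + 9j + 6.
This completes the inductive step, so h_i = 2i^3 + i^2 + i + 2 for all i ≥ 0.

h_i = 2i^3 + i^2 + i + 2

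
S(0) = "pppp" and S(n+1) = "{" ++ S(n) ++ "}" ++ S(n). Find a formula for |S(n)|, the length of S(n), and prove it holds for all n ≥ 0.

Claim: |S(n)| = 6·2^n − 2.

Base case: |S(0)| = 4, and 6·2^0 − 2 = 4.
Assume |S(j)| = 6·2^j − 2.
Then |S(j+1)| = 1 + |S(j)| + 1 + |S(j)| = 2|S(j)| + 2 = 2(6·2^j − 2) + 2 = 6·2^{j+1} − 4 + 2 = 6·2^{j+1} − 2.
This completes the inductive step, so |S(n)| = 6·2^n − 2 for all n ≥ 0.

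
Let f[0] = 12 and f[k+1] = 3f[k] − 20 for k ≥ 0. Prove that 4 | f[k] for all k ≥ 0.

Base case: f[0] = 12 = 4·3, so 4 | f[0].
Assume 4 | f[m], so f[m] = 4t for some integer t.
Then f[m+1] = 3f[m] − 20 = 3·(4t) − 20 = 4(3t − 5), so 4 | f[m+1].
Hence 4 | f[k] for every k ≥ 0, by induction.

4 | f[k]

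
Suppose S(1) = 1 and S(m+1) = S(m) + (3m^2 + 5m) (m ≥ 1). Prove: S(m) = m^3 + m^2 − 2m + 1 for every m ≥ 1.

Base case: S(1) = 1, and 1^3 + 1^2 − 2·1 + 1 = 1.
Assume S(j) = j^3 + j^2 − 2j + 1.
Then S(j+1) = S(j) + (3j^2 + 5j) = (j^3 + j^2 − 2j + 1) + (3j^2 + 5j) = j^3 + 4j^2 + 3j + 1,
and (j+1)^3 + (j+1)^2 − 2·(j+1) + 1 = j^3 + 4j^2 + 3j + 1.
Hence S(m) = m^3 + m^2 − 2m + 1 for every m ≥ 1, by induction.

S(m) = m^3 + m^2 − 2m + 1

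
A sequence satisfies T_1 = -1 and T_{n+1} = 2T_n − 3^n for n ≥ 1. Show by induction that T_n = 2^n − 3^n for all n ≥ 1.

Base case: T_1 = -1, and 2^1 − 3^1 = 2 − 3 = -1.
Assume T_j = 2^j − 3^j for some j ≥ 1.
Then T_{j+1} = 2T_j − 3^j = 2·(2^j − 3^j) − 3^j = 2^{j+1} − 2·3^j − 3^j = 2^{j+1} − 3·3^j = 2^{j+1} − 3^{j+1}.
So the formula holds for j+1, and by induction T_n = 2^n − 3^n for all n ≥ 1.

T_n = 2^n − 3^n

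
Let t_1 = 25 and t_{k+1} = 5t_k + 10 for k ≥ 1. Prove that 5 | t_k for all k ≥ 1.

Base case: t_1 = 25 = 5·5, so 5 | t_1.
Assume 5 | t_r, so t_r = 5s for some integer s.
Then t_{r+1} = 5t_r + 10 = 5·(5s) + 10 = 5(5s + 2), so 5 | t_{r+1}.
So the property holds for r+1, and by induction 5 | t_k for all k ≥ 1.

5 | t_k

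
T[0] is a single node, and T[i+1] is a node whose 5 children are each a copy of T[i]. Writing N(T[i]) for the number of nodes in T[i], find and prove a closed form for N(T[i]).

Claim: N(T[i]) = (5^{i+1} − 1)/4.

Base case: N(T[0]) = 1, and (5^{0+1} − 1)/4 = 1.
Assume N(T[k]) = (5^{k+1} − 1)/4.
Then N(T[k+1]) = 1 + 5N(T[k]) = 1 + 5·(5^{k+1} − 1)/4 = 1 + (5^{k+2} − 5)/4 = (4 + 5^{k+2} − 5)/4 = (5^{k+2} − 1)/4.
Hence N(T[i]) = (5^{i+1} − 1)/4 for every i ≥ 0, by induction.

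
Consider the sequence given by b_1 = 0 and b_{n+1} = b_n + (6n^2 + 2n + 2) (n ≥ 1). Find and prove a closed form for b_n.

Claim: b_n = 2n^3 − 2n^2 + 2n − 2.

Base case: b_1 = 0, and 2·1^3 − 2·1^2 + 2·1 − 2 = 0.
Assume b_m = 2m^3 − 2m^2 + 2m − 2.
Then b_{m+1} = b_m + (6m^2 + 2m + 2) = (2m^3 − 2m^2 + 2m − 2) + (6m^2 + 2m + 2) = 2m^3 + 4m^2 + 4m,
and 2·(m+1)^3 − 2·(m+1)^2 + 2·(m+1) − 2 = 2m^3 + 4m^2 + 4m.
By induction, b_n = 2n^3 − 2n^2 + 2n − 2 for all n ≥ 1.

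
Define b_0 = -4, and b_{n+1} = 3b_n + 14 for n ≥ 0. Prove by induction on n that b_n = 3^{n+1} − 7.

Base case: b_0 = -4, and 3^{0+1} − 7 = 3 − 7 = -4.
Assume b_m = 3^{m+1} − 7 for some m ≥ 0.
Then b_{m+1} = 3b_m + 14 = 3·(3^{m+1} − 7) + 14 = 3^{m+2} − 21 + 14 = 3^{m+2} − 7.
By induction, b_n = 3^{n+1} − 7 for all n ≥ 0.

b_n = 3^{n+1} − 7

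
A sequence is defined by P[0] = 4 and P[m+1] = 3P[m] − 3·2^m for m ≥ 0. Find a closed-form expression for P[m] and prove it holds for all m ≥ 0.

Claim: P[m] = 3^m + 3·2^m.

Base case: P[0] = 4, and 3^0 + 3·2^0 = 1 + 3 = 4.
Assume P[r] = 3^r + 3·2^r for some r ≥ 0.
Then P[r+1] = 3P[r] − 3·2^r = 3·(3^r + 3·2^r) − 3·2^r = 3^{r+1} + 9·2^r − 3·2^r = 3^{r+1} + 6·2^r = 3^{r+1} + 3·2^{r+1}.
This completes the inductive step, so P[m] = 3^m + 3·2^m for all m ≥ 0.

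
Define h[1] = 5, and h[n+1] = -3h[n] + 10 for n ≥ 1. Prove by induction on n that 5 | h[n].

Base case: h[1] = 5 = 5·1, so 5 | h[1].
Assume 5 | h[r], so h[r] = 5t for some integer t.
Then h[r+1] = -3h[r] + 10 = -3·(5t) + 10 = 5(-3t + 2), so 5 | h[r+1].
This completes the inductive step, so 5 | h[n] for all n ≥ 1.

5 | h[n]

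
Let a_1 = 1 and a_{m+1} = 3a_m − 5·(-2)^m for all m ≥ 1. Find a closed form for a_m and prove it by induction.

Claim: a_m = 3^m + (-2)^m.

Base case: a_1 = 1, and 3^1 + (-2)^1 = 3 − 2 = 1.
Assume a_r = 3^r + (-2)^r for some r ≥ 1.
Then a_{r+1} = 3a_r − 5·(-2)^r = 3·(3^r + (-2)^r) − 5·(-2)^r = 3^{r+1} + 3·(-2)^r − 5·(-2)^r = 3^{r+1} − 2·(-2)^r = 3^{r+1} + (-2)^{r+1}.
By induction, a_m = 3^m + (-2)^m for all m ≥ 1.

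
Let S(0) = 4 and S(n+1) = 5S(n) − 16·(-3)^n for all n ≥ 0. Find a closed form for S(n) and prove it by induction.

Claim: S(n) = 2·5^n + 2·(-3)^n.

Base case: S(0) = 4, and 2·5^0 + 2·(-3)^0 = 2 + 2 = 4.
Assume S(r) = 2·5^r + 2·(-3)^r for some r ≥ 0.
Then S(r+1) = 5S(r) − 16·(-3)^r = 5·(2·5^r + 2·(-3)^r) − 16·(-3)^r = 2·5^{r+1} + 10·(-3)^r − 16·(-3)^r = 2·5^{r+1} − 6·(-3)^r = 2·5^{r+1} + 2·(-3)^{r+1}.
So the formula holds for r+1, and by induction S(n) = 2·5^n + 2·(-3)^n for all n ≥ 0.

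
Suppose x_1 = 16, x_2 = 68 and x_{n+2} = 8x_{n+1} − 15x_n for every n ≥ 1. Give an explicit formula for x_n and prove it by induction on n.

Claim: x_n = 2·5^n + 2·3^n.

Base cases: x_1 = 16 and 2·5^1 + 2·3^1 = 16; x_2 = 68 and 2·5^2 + 2·3^2 = 68.
Assume x_j = 2·5^j + 2·3^j for all 1 ≤ j ≤ m, where m ≥ 2.
Then x_{m+1} = 8x_m − 15x_{m−1} = 8·(2·5^m + 2·3^m) − 15·(2·5^{m−1} + 2·3^{m−1}) = 2·(8·5 − 15)5^{m−1} + 2·(8·3 − 15)3^{m−1} = 50·5^{m−1} + 18·3^{m−1} = 2·5^{m+1} + 2·3^{m+1}.
Hence x_n = 2·5^n + 2·3^n for every n ≥ 1, by strong induction.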